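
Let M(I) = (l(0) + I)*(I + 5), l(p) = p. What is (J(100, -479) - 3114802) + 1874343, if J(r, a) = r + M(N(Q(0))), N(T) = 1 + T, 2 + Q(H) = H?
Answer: -1240363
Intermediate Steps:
Q(H) = -2 + H
M(I) = I*(5 + I) (M(I) = (0 + I)*(I + 5) = I*(5 + I))
J(r, a) = -4 + r (J(r, a) = r + (1 + (-2 + 0))*(5 + (1 + (-2 + 0))) = r + (1 - 2)*(5 + (1 - 2)) = r - (5 - 1) = r - 1*4 = r - 4 = -4 + r)
(J(100, -479) - 3114802) + 1874343 = ((-4 + 100) - 3114802) + 1874343 = (96 - 3114802) + 1874343 = -3114706 + 1874343 = -1240363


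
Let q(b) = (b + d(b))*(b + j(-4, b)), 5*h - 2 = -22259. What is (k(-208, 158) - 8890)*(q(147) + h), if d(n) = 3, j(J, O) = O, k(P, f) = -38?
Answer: -1769913504/5 ≈ -3.5398e+8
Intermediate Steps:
h = -22257/5 (h = ⅖ + (⅕)*(-22259) = ⅖ - 22259/5 = -22257/5 ≈ -4451.4)
q(b) = 2*b*(3 + b) (q(b) = (b + 3)*(b + b) = (3 + b)*(2*b) = 2*b*(3 + b))
(k(-208, 158) - 8890)*(q(147) + h) = (-38 - 8890)*(2*147*(3 + 147) - 22257/5) = -8928*(2*147*150 - 22257/5) = -8928*(44100 - 22257/5) = -8928*198243/5 = -1769913504/5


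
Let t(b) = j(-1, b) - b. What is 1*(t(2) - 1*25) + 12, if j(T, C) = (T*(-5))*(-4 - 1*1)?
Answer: -40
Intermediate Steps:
j(T, C) = 25*T (j(T, C) = (-5*T)*(-4 - 1) = -5*T*(-5) = 25*T)
t(b) = -25 - b (t(b) = 25*(-1) - b = -25 - b)
1*(t(2) - 1*25) + 12 = 1*((-25 - 1*2) - 1*25) + 12 = 1*((-25 - 2) - 25) + 12 = 1*(-27 - 25) + 12 = 1*(-52) + 12 = -52 + 12 = -40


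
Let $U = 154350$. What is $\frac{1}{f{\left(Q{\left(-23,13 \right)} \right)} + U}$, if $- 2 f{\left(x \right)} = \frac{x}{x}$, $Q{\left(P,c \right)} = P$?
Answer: $\frac{2}{308699} \approx 6.4788 \cdot 10^{-6}$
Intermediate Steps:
$f{\left(x \right)} = - \frac{1}{2}$ ($f{\left(x \right)} = - \frac{x \frac{1}{x}}{2} = \left(- \frac{1}{2}\right) 1 = - \frac{1}{2}$)
$\frac{1}{f{\left(Q{\left(-23,13 \right)} \right)} + U} = \frac{1}{- \frac{1}{2} + 154350} = \frac{1}{\frac{308699}{2}} = \frac{2}{308699}$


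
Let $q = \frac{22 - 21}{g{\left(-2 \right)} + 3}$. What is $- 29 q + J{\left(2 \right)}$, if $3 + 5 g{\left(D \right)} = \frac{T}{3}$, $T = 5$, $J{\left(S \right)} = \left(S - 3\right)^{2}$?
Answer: $- \frac{394}{41} \approx -9.6098$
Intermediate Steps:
$J{\left(S \right)} = \left(-3 + S\right)^{2}$
$g{\left(D \right)} = - \frac{4}{15}$ ($g{\left(D \right)} = - \frac{3}{5} + \frac{5 \cdot \frac{1}{3}}{5} = - \frac{3}{5} + \frac{1}{5} \cdot \frac{5}{3} = - \frac{3}{5} + \frac{1}{3} = - \frac{4}{15}$)
$q = \frac{15}{41}$ ($q = \frac{22 - 21}{- \frac{4}{15} + 3} = 1 \frac{1}{\frac{41}{15}} = 1 \cdot \frac{15}{41} = \frac{15}{41} \approx 0.36585$)
$- 29 q + J{\left(2 \right)} = \left(-29\right) \frac{15}{41} + \left(-3 + 2\right)^{2} = - \frac{435}{41} + \left(-1\right)^{2} = - \frac{435}{41} + 1 = - \frac{394}{41}$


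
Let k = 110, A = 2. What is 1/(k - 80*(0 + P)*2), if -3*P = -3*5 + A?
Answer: -3/1750 ≈ -0.0017143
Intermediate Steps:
P = 13/3 (P = -(-3*5 + 2)/3 = -(-15 + 2)/3 = -1/3*(-13) = 13/3 ≈ 4.3333)
1/(k - 80*(0 + P)*2) = 1/(110 - 80*(0 + 13/3)*2) = 1/(110 - 1040*2/3) = 1/(110 - 80*26/3) = 1/(110 - 2080/3) = 1/(-1750/3) = -3/1750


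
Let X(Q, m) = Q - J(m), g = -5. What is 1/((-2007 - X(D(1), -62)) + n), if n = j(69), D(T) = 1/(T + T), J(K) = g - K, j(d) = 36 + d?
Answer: -2/3691 ≈ -0.00054186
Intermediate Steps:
J(K) = -5 - K
D(T) = 1/(2*T)
n = 105 (n = 36 + 69 = 105)
X(Q, m) = 5 + Q + m (X(Q, m) = Q - (-5 - m) = Q + (5 + m) = 5 + Q + m)
1/((-2007 - X(D(1), -62)) + n) = 1/((-2007 - (5 + (1/2)/1 - 62)) + 105) = 1/((-2007 - (5 + (1/2)*1 - 62)) + 105) = 1/((-2007 - (5 + 1/2 - 62)) + 105) = 1/((-2007 - 1*(-113/2)) + 105) = 1/((-2007 + 113/2) + 105) = 1/(-3901/2 + 105) = 1/(-3691/2) = -2/3691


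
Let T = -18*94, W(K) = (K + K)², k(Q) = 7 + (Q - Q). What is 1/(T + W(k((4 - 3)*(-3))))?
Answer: -1/1496 ≈ -0.00066845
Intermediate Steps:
k(Q) = 7 (k(Q) = 7 + 0 = 7)
W(K) = 4*K² (W(K) = (2*K)² = 4*K²)
T = -1692
1/(T + W(k((4 - 3)*(-3)))) = 1/(-1692 + 4*7²) = 1/(-1692 + 4*49) = 1/(-1692 + 196) = 1/(-1496) = -1/1496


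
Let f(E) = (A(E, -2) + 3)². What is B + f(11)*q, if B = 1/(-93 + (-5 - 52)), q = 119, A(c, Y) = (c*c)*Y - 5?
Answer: 1062717599/150 ≈ 7.0848e+6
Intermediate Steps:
A(c, Y) = -5 + Y*c² (A(c, Y) = c²*Y - 5 = Y*c² - 5 = -5 + Y*c²)
f(E) = (-2 - 2*E²)² (f(E) = ((-5 - 2*E²) + 3)² = (-2 - 2*E²)²)
B = -1/150 (B = 1/(-93 - 57) = 1/(-150) = -1/150 ≈ -0.0066667)
B + f(11)*q = -1/150 + (4*(1 + 11²)²)*119 = -1/150 + (4*(1 + 121)²)*119 = -1/150 + (4*122²)*119 = -1/150 + (4*14884)*119 = -1/150 + 59536*119 = -1/150 + 7084784 = 1062717599/150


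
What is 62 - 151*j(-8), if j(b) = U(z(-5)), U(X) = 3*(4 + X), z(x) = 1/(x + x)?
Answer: -17047/10 ≈ -1704.7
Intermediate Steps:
z(x) = 1/(2*x)
U(X) = 12 + 3*X
j(b) = 117/10 (j(b) = 12 + 3*((1/2)/(-5)) = 12 + 3*((1/2)*(-1/5)) = 12 + 3*(-1/10) = 12 - 3/10 = 117/10)
62 - 151*j(-8) = 62 - 151*117/10 = 62 - 17667/10 = -17047/10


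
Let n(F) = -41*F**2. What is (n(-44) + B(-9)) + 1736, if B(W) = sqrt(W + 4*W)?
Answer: -77640 + 3*I*sqrt(5) ≈ -77640.0 + 6.7082*I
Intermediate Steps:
B(W) = sqrt(5)*sqrt(W) (B(W) = sqrt(5*W) = sqrt(5)*sqrt(W))
(n(-44) + B(-9)) + 1736 = (-41*(-44)**2 + sqrt(5)*sqrt(-9)) + 1736 = (-41*1936 + sqrt(5)*(3*I)) + 1736 = (-79376 + 3*I*sqrt(5)) + 1736 = -77640 + 3*I*sqrt(5)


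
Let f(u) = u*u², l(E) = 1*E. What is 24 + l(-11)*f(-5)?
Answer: 1399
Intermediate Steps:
l(E) = E
f(u) = u³
24 + l(-11)*f(-5) = 24 - 11*(-5)³ = 24 - 11*(-125) = 24 + 1375 = 1399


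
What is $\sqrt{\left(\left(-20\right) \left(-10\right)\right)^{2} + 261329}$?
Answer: $3 \sqrt{33481} \approx 548.93$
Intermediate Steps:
$\sqrt{\left(\left(-20\right) \left(-10\right)\right)^{2} + 261329} = \sqrt{200^{2} + 261329} = \sqrt{40000 + 261329} = \sqrt{301329} = 3 \sqrt{33481}$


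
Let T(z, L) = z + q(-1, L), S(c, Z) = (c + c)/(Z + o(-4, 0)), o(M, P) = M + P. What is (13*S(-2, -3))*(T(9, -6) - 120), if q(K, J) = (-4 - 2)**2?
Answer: -3900/7 ≈ -557.14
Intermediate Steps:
q(K, J) = 36 (q(K, J) = (-6)**2 = 36)
S(c, Z) = 2*c/(-4 + Z) (S(c, Z) = (c + c)/(Z + (-4 + 0)) = (2*c)/(Z - 4) = (2*c)/(-4 + Z) = 2*c/(-4 + Z))
T(z, L) = 36 + z (T(z, L) = z + 36 = 36 + z)
(13*S(-2, -3))*(T(9, -6) - 120) = (13*(2*(-2)/(-4 - 3)))*((36 + 9) - 120) = (13*(2*(-2)/(-7)))*(45 - 120) = (13*(2*(-2)*(-1/7)))*(-75) = (13*(4/7))*(-75) = (52/7)*(-75) = -3900/7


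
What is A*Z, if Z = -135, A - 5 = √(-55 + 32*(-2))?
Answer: -675 - 135*I*√119 ≈ -675.0 - 1472.7*I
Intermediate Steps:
A = 5 + I*√119 (A = 5 + √(-55 + 32*(-2)) = 5 + √(-55 - 64) = 5 + √(-119) = 5 + I*√119 ≈ 5.0 + 10.909*I)
A*Z = (5 + I*√119)*(-135) = -675 - 135*I*√119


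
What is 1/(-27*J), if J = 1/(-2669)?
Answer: 2669/27 ≈ 98.852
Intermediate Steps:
J = -1/2669 ≈ -0.00037467
1/(-27*J) = 1/(-27*(-1/2669)) = 1/(27/2669) = 2669/27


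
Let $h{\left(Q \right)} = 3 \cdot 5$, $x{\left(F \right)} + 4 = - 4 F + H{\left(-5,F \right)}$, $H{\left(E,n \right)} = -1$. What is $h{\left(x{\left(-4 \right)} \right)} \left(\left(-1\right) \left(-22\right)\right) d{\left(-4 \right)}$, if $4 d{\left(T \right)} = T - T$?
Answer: $0$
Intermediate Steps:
$d{\left(T \right)} = 0$ ($d{\left(T \right)} = \frac{T - T}{4} = \frac{1}{4} \cdot 0 = 0$)
$x{\left(F \right)} = -5 - 4 F$ ($x{\left(F \right)} = -4 - \left(1 + 4 F\right) = -5 - 4 F$)
$h{\left(Q \right)} = 15$
$h{\left(x{\left(-4 \right)} \right)} \left(\left(-1\right) \left(-22\right)\right) d{\left(-4 \right)} = 15 \left(\left(-1\right) \left(-22\right)\right) 0 = 15 \cdot 22 \cdot 0 = 330 \cdot 0 = 0$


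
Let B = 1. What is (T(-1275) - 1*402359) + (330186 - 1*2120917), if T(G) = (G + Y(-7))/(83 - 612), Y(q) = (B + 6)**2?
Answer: -1160143384/529 ≈ -2.1931e+6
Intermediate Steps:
Y(q) = 49 (Y(q) = (1 + 6)**2 = 7**2 = 49)
T(G) = -49/529 - G/529 (T(G) = (G + 49)/(83 - 612) = (49 + G)/(-529) = (49 + G)*(-1/529) = -49/529 - G/529)
(T(-1275) - 1*402359) + (330186 - 1*2120917) = ((-49/529 - 1/529*(-1275)) - 1*402359) + (330186 - 1*2120917) = ((-49/529 + 1275/529) - 402359) + (330186 - 2120917) = (1226/529 - 402359) - 1790731 = -212846685/529 - 1790731 = -1160143384/529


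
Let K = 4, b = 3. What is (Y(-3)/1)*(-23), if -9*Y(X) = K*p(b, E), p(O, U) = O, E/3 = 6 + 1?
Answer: 92/3 ≈ 30.667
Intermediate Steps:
E = 21 (E = 3*(6 + 1) = 3*7 = 21)
Y(X) = -4/3 (Y(X) = -4*3/9 = -⅑*12 = -4/3)
(Y(-3)/1)*(-23) = -4/3/1*(-23) = -4/3*1*(-23) = -4/3*(-23) = 92/3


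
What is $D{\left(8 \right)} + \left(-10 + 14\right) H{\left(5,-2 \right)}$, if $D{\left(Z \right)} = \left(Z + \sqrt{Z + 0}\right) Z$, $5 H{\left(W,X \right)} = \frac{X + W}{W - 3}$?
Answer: $\frac{326}{5} + 16 \sqrt{2} \approx 87.827$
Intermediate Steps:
$H{\left(W,X \right)} = \frac{W + X}{5 \left(-3 + W\right)}$ ($H{\left(W,X \right)} = \frac{\left(X + W\right) \frac{1}{W - 3}}{5} = \frac{\left(W + X\right) \frac{1}{-3 + W}}{5} = \frac{\frac{1}{-3 + W} \left(W + X\right)}{5} = \frac{W + X}{5 \left(-3 + W\right)}$)
$D{\left(Z \right)} = Z \left(Z + \sqrt{Z}\right)$ ($D{\left(Z \right)} = \left(Z + \sqrt{Z}\right) Z = Z \left(Z + \sqrt{Z}\right)$)
$D{\left(8 \right)} + \left(-10 + 14\right) H{\left(5,-2 \right)} = \left(8^{2} + 8^{\frac{3}{2}}\right) + \left(-10 + 14\right) \frac{5 - 2}{5 \left(-3 + 5\right)} = \left(64 + 16 \sqrt{2}\right) + 4 \cdot \frac{1}{5} \cdot \frac{1}{2} \cdot 3 = \left(64 + 16 \sqrt{2}\right) + 4 \cdot \frac{3}{10} = \left(64 + 16 \sqrt{2}\right) + \frac{6}{5} = \frac{326}{5} + 16 \sqrt{2}$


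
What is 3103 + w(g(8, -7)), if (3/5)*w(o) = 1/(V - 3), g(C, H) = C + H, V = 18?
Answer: 27928/9 ≈ 3103.1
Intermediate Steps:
w(o) = 1/9 (w(o) = 5/(3*(18 - 3)) = (5/3)/15 = (5/3)*(1/15) = 1/9)
3103 + w(g(8, -7)) = 3103 + 1/9 = 27928/9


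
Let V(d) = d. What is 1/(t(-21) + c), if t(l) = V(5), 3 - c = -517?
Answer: 1/525 ≈ 0.0019048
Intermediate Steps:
c = 520 (c = 3 - 1*(-517) = 3 + 517 = 520)
t(l) = 5
1/(t(-21) + c) = 1/(5 + 520) = 1/525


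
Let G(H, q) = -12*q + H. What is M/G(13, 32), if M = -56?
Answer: 8/53 ≈ 0.15094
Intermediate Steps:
G(H, q) = H - 12*q
M/G(13, 32) = -56/(13 - 12*32) = -56/(13 - 384) = -56/(-371) = -56*(-1/371) = 8/53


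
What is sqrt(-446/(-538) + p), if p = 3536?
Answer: sqrt(255928483)/269 ≈ 59.471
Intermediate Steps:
sqrt(-446/(-538) + p) = sqrt(-446/(-538) + 3536) = sqrt(-446*(-1/538) + 3536) = sqrt(223/269 + 3536) = sqrt(951407/269) = sqrt(255928483)/269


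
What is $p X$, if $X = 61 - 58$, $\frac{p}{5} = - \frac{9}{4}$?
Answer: $- \frac{135}{4} \approx -33.75$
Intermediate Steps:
$p = - \frac{45}{4}$ ($p = 5 \left(- \frac{9}{4}\right) = - \frac{45}{4} \approx -11.25$)
$X = 3$
$p X = \left(- \frac{45}{4}\right) 3 = - \frac{135}{4}$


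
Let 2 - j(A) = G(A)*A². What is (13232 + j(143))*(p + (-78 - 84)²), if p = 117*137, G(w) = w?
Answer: -123055561629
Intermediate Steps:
p = 16029
j(A) = 2 - A³ (j(A) = 2 - A*A² = 2 - A³)
(13232 + j(143))*(p + (-78 - 84)²) = (13232 + (2 - 1*143³))*(16029 + (-78 - 84)²) = (13232 + (2 - 1*2924207))*(16029 + (-162)²) = (13232 + (2 - 2924207))*(16029 + 26244) = (13232 - 2924205)*42273 = -2910973*42273 = -123055561629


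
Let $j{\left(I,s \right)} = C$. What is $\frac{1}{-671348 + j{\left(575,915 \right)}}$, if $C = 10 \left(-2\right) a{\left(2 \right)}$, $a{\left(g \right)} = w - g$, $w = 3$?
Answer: $- \frac{1}{671368} \approx -1.4895 \cdot 10^{-6}$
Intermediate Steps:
$a{\left(g \right)} = 3 - g$
$C = -20$ ($C = 10 \left(-2\right) \left(3 - 2\right) = - 20 \left(3 - 2\right) = \left(-20\right) 1 = -20$)
$j{\left(I,s \right)} = -20$
$\frac{1}{-671348 + j{\left(575,915 \right)}} = \frac{1}{-671348 - 20} = \frac{1}{-671368} = - \frac{1}{671368}$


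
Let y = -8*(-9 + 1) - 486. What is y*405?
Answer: -170910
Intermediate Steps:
y = -422 (y = -8*(-8) - 486 = 64 - 486 = -422)
y*405 = -422*405 = -170910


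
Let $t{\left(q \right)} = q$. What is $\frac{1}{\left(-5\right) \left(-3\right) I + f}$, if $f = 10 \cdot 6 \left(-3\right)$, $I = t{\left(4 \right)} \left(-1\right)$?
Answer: $- \frac{1}{240} \approx -0.0041667$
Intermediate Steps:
$I = -4$ ($I = 4 \left(-1\right) = -4$)
$f = -180$ ($f = 60 \left(-3\right) = -180$)
$\frac{1}{\left(-5\right) \left(-3\right) I + f} = \frac{1}{\left(-5\right) \left(-3\right) \left(-4\right) - 180} = \frac{1}{15 \left(-4\right) - 180} = \frac{1}{-60 - 180} = \frac{1}{-240} = - \frac{1}{240}$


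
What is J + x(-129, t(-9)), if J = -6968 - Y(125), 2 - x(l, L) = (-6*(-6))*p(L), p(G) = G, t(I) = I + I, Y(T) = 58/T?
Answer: -789808/125 ≈ -6318.5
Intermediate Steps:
t(I) = 2*I
x(l, L) = 2 - 36*L (x(l, L) = 2 - (-6*(-6))*L = 2 - 36*L)
J = -871058/125 (J = -6968 - 58/125 = -871058/125 ≈ -6968.5)
J + x(-129, t(-9)) = -871058/125 + (2 - 72*(-9)) = -871058/125 + (2 - 36*(-18)) = -871058/125 + (2 + 648) = -871058/125 + 650 = -789808/125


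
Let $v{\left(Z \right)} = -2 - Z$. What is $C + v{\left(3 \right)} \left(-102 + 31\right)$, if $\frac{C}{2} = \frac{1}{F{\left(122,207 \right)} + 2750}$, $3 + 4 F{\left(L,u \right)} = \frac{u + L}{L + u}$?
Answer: $\frac{1952149}{5499} \approx 355.0$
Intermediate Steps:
$F{\left(L,u \right)} = - \frac{1}{2}$ ($F{\left(L,u \right)} = - \frac{3}{4} + \frac{\left(u + L\right) \frac{1}{L + u}}{4} = - \frac{3}{4} + \frac{\left(L + u\right) \frac{1}{L + u}}{4} = - \frac{3}{4} + \frac{1}{4} \cdot 1 = - \frac{3}{4} + \frac{1}{4} = - \frac{1}{2}$)
$C = \frac{4}{5499}$ ($C = \frac{2}{- \frac{1}{2} + 2750} = \frac{2}{\frac{5499}{2}} = 2 \cdot \frac{2}{5499} = \frac{4}{5499} \approx 0.0007274$)
$C + v{\left(3 \right)} \left(-102 + 31\right) = \frac{4}{5499} + \left(-2 - 3\right) \left(-102 + 31\right) = \frac{4}{5499} + \left(-2 - 3\right) \left(-71\right) = \frac{4}{5499} - -355 = \frac{4}{5499} + 355 = \frac{1952149}{5499}$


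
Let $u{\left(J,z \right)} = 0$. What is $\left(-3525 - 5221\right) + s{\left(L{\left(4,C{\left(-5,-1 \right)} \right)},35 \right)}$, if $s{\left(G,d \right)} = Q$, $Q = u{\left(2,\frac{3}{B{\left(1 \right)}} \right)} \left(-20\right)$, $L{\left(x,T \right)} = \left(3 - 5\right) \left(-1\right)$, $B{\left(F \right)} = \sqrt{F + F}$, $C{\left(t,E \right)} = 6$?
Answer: $-8746$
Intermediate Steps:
$B{\left(F \right)} = \sqrt{2} \sqrt{F}$ ($B{\left(F \right)} = \sqrt{2 F} = \sqrt{2} \sqrt{F}$)
$L{\left(x,T \right)} = 2$ ($L{\left(x,T \right)} = \left(-2\right) \left(-1\right) = 2$)
$Q = 0$ ($Q = 0 \left(-20\right) = 0$)
$s{\left(G,d \right)} = 0$
$\left(-3525 - 5221\right) + s{\left(L{\left(4,C{\left(-5,-1 \right)} \right)},35 \right)} = \left(-3525 - 5221\right) + 0 = -8746 + 0 = -8746$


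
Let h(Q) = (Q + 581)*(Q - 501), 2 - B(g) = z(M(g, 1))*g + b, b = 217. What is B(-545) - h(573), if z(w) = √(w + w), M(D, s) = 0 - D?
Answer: -83303 + 545*√1090 ≈ -65310.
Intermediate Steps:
M(D, s) = -D
z(w) = √2*√w (z(w) = √(2*w) = √2*√w)
B(g) = -215 - g*√2*√(-g) (B(g) = 2 - ((√2*√(-g))*g + 217) = 2 - (g*√2*√(-g) + 217) = 2 - (217 + g*√2*√(-g)) = 2 + (-217 - g*√2*√(-g)) = -215 - g*√2*√(-g))
h(Q) = (-501 + Q)*(581 + Q) (h(Q) = (581 + Q)*(-501 + Q) = (-501 + Q)*(581 + Q))
B(-545) - h(573) = (-215 + √2*(-1*(-545))^(3/2)) - (-291081 + 573² + 80*573) = (-215 + √2*545^(3/2)) - (-291081 + 328329 + 45840) = (-215 + √2*(545*√545)) - 1*83088 = (-215 + 545*√1090) - 83088 = -83303 + 545*√1090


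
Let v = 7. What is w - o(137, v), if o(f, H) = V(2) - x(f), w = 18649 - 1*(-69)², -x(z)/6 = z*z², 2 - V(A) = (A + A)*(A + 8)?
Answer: -15414192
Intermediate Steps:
V(A) = 2 - 2*A*(8 + A) (V(A) = 2 - (A + A)*(A + 8) = 2 - 2*A*(8 + A))
x(z) = -6*z³ (x(z) = -6*z*z² = -6*z³)
w = 13888 (w = 18649 - 1*4761 = 18649 - 4761 = 13888)
o(f, H) = -38 + 6*f³ (o(f, H) = (2 - 16*2 - 2*2²) - (-6)*f³ = (2 - 32 - 2*4) + 6*f³ = (2 - 32 - 8) + 6*f³ = -38 + 6*f³)
w - o(137, v) = 13888 - (-38 + 6*137³) = 13888 - (-38 + 6*2571353) = 13888 - (-38 + 15428118) = 13888 - 1*15428080 = 13888 - 15428080 = -15414192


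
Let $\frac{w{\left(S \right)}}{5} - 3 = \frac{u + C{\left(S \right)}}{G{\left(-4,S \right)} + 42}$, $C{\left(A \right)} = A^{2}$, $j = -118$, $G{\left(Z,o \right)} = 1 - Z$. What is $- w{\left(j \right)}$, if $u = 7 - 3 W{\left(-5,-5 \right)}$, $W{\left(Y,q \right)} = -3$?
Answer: $- \frac{70405}{47} \approx -1498.0$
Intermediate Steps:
$u = 16$ ($u = 7 - -9 = 7 + 9 = 16$)
$w{\left(S \right)} = \frac{785}{47} + \frac{5 S^{2}}{47}$ ($w{\left(S \right)} = 15 + 5 \frac{16 + S^{2}}{\left(1 - -4\right) + 42} = 15 + 5 \frac{16 + S^{2}}{\left(1 + 4\right) + 42} = 15 + 5 \frac{16 + S^{2}}{5 + 42} = 15 + 5 \frac{16 + S^{2}}{47} = 15 + 5 \left(16 + S^{2}\right) \frac{1}{47} = 15 + 5 \left(\frac{16}{47} + \frac{S^{2}}{47}\right) = 15 + \left(\frac{80}{47} + \frac{5 S^{2}}{47}\right) = \frac{785}{47} + \frac{5 S^{2}}{47}$)
$- w{\left(j \right)} = - (\frac{785}{47} + \frac{5 \left(-118\right)^{2}}{47}) = - (\frac{785}{47} + \frac{5}{47} \cdot 13924) = - (\frac{785}{47} + \frac{69620}{47}) = \left(-1\right) \frac{70405}{47} = - \frac{70405}{47}$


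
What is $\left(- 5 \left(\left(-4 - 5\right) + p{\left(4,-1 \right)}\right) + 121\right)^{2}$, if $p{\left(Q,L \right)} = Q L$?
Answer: $34596$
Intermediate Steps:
$p{\left(Q,L \right)} = L Q$
$\left(- 5 \left(\left(-4 - 5\right) + p{\left(4,-1 \right)}\right) + 121\right)^{2} = \left(- 5 \left(\left(-4 - 5\right) - 4\right) + 121\right)^{2} = \left(- 5 \left(-9 - 4\right) + 121\right)^{2} = \left(\left(-5\right) \left(-13\right) + 121\right)^{2} = \left(65 + 121\right)^{2} = 186^{2} = 34596$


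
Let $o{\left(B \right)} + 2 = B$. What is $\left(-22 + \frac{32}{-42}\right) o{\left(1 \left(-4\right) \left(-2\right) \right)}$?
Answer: $- \frac{956}{7} \approx -136.57$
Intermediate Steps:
$o{\left(B \right)} = -2 + B$
$\left(-22 + \frac{32}{-42}\right) o{\left(1 \left(-4\right) \left(-2\right) \right)} = \left(-22 + \frac{32}{-42}\right) \left(-2 + 1 \left(-4\right) \left(-2\right)\right) = \left(-22 + 32 \left(- \frac{1}{42}\right)\right) \left(-2 - -8\right) = \left(-22 - \frac{16}{21}\right) \left(-2 + 8\right) = \left(- \frac{478}{21}\right) 6 = - \frac{956}{7}$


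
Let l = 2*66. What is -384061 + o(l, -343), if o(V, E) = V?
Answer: -383929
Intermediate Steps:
l = 132
-384061 + o(l, -343) = -384061 + 132 = -383929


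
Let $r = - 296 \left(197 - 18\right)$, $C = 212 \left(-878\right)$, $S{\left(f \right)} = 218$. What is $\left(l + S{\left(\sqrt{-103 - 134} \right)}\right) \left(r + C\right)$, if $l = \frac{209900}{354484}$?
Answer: $- \frac{4632197489360}{88621} \approx -5.227 \cdot 10^{7}$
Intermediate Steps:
$C = -186136$
$l = \frac{52475}{88621}$ ($l = 209900 \cdot \frac{1}{354484} = \frac{52475}{88621} \approx 0.59213$)
$r = -52984$ ($r = \left(-296\right) 179 = -52984$)
$\left(l + S{\left(\sqrt{-103 - 134} \right)}\right) \left(r + C\right) = \left(\frac{52475}{88621} + 218\right) \left(-52984 - 186136\right) = \frac{19371853}{88621} \left(-239120\right) = - \frac{4632197489360}{88621}$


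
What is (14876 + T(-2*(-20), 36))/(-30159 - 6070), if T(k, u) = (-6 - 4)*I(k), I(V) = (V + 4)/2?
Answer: -14656/36229 ≈ -0.40454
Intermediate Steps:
I(V) = 2 + V/2 (I(V) = (4 + V)/2 = 2 + V/2)
T(k, u) = -20 - 5*k (T(k, u) = (-6 - 4)*(2 + k/2) = -10*(2 + k/2) = -20 - 5*k)
(14876 + T(-2*(-20), 36))/(-30159 - 6070) = (14876 + (-20 - (-10)*(-20)))/(-30159 - 6070) = (14876 + (-20 - 5*40))/(-36229) = (14876 + (-20 - 200))*(-1/36229) = (14876 - 220)*(-1/36229) = 14656*(-1/36229) = -14656/36229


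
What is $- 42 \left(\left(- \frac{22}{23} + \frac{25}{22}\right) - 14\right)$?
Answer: $\frac{146853}{253} \approx 580.45$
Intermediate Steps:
$- 42 \left(\left(- \frac{22}{23} + \frac{25}{22}\right) - 14\right) = - 42 \left(\frac{91}{506} - 14\right) = \left(-42\right) \left(- \frac{6993}{506}\right) = \frac{146853}{253}$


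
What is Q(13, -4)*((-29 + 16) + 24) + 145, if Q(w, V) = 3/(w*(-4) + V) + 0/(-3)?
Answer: 8087/56 ≈ 144.41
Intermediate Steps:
Q(w, V) = 3/(V - 4*w) (Q(w, V) = 3/(-4*w + V) + 0*(-1/3) = 3/(V - 4*w) + 0 = 3/(V - 4*w))
Q(13, -4)*((-29 + 16) + 24) + 145 = (3/(-4 - 4*13))*((-29 + 16) + 24) + 145 = (3/(-4 - 52))*(-13 + 24) + 145 = (3/(-56))*11 + 145 = (3*(-1/56))*11 + 145 = -3/56*11 + 145 = -33/56 + 145 = 8087/56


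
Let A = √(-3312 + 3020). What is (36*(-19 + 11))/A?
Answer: 144*I*√73/73 ≈ 16.854*I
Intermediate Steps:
A = 2*I*√73 (A = √(-292) = 2*I*√73 ≈ 17.088*I)
(36*(-19 + 11))/A = (36*(-19 + 11))/((2*I*√73)) = (36*(-8))*(-I*√73/146) = -(-144)*I*√73/73 = 144*I*√73/73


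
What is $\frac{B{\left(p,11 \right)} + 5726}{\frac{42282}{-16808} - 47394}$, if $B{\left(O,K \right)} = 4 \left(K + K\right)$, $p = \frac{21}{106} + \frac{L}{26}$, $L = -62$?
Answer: $- \frac{5428984}{44257813} \approx -0.12267$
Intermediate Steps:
$p = - \frac{3013}{1378}$ ($p = \frac{21}{106} - \frac{62}{26} = 21 \cdot \frac{1}{106} - \frac{31}{13} = \frac{21}{106} - \frac{31}{13} = - \frac{3013}{1378} \approx -2.1865$)
$B{\left(O,K \right)} = 8 K$ ($B{\left(O,K \right)} = 4 \cdot 2 K = 8 K$)
$\frac{B{\left(p,11 \right)} + 5726}{\frac{42282}{-16808} - 47394} = \frac{8 \cdot 11 + 5726}{\frac{42282}{-16808} - 47394} = \frac{88 + 5726}{42282 \left(- \frac{1}{16808}\right) - 47394} = \frac{5814}{- \frac{21141}{8404} - 47394} = \frac{5814}{- \frac{398320317}{8404}} = 5814 \left(- \frac{8404}{398320317}\right) = - \frac{5428984}{44257813}$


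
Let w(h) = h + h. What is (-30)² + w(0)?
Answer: 900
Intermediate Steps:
w(h) = 2*h
(-30)² + w(0) = (-30)² + 2*0 = 900 + 0 = 900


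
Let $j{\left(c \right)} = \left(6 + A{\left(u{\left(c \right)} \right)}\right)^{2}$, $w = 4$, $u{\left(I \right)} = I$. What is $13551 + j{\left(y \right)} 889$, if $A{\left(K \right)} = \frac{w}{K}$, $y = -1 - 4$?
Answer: $\frac{939739}{25} \approx 37590.0$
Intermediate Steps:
$y = -5$
$A{\left(K \right)} = \frac{4}{K}$
$j{\left(c \right)} = \left(6 + \frac{4}{c}\right)^{2}$
$13551 + j{\left(y \right)} 889 = 13551 + \left(6 + \frac{4}{-5}\right)^{2} \cdot 889 = 13551 + \left(6 + 4 \left(- \frac{1}{5}\right)\right)^{2} \cdot 889 = 13551 + \left(6 - \frac{4}{5}\right)^{2} \cdot 889 = 13551 + \left(\frac{26}{5}\right)^{2} \cdot 889 = 13551 + \frac{676}{25} \cdot 889 = 13551 + \frac{600964}{25} = \frac{939739}{25}$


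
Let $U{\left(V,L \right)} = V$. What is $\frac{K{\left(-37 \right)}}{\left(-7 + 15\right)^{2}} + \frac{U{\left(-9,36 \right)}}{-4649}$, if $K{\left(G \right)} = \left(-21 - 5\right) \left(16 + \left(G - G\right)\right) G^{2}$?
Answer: $- \frac{82738235}{9298} \approx -8898.5$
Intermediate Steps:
$K{\left(G \right)} = - 416 G^{2}$ ($K{\left(G \right)} = - 26 \left(16 + 0\right) G^{2} = \left(-26\right) 16 G^{2} = - 416 G^{2}$)
$\frac{K{\left(-37 \right)}}{\left(-7 + 15\right)^{2}} + \frac{U{\left(-9,36 \right)}}{-4649} = \frac{\left(-416\right) \left(-37\right)^{2}}{\left(-7 + 15\right)^{2}} - \frac{9}{-4649} = \frac{\left(-416\right) 1369}{8^{2}} - - \frac{9}{4649} = - \frac{569504}{64} + \frac{9}{4649} = \left(-569504\right) \frac{1}{64} + \frac{9}{4649} = - \frac{17797}{2} + \frac{9}{4649} = - \frac{82738235}{9298}$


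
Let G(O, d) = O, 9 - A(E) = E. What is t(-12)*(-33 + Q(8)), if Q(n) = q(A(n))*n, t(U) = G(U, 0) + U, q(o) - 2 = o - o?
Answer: 408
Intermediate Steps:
A(E) = 9 - E
q(o) = 2 (q(o) = 2 + (o - o) = 2 + 0 = 2)
t(U) = 2*U (t(U) = U + U = 2*U)
Q(n) = 2*n
t(-12)*(-33 + Q(8)) = (2*(-12))*(-33 + 2*8) = -24*(-33 + 16) = -24*(-17) = 408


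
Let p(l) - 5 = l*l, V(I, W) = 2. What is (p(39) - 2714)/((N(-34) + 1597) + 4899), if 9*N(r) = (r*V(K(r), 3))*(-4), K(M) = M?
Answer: -2673/14684 ≈ -0.18203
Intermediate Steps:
N(r) = -8*r/9 (N(r) = ((r*2)*(-4))/9 = ((2*r)*(-4))/9 = (-8*r)/9 = -8*r/9)
p(l) = 5 + l² (p(l) = 5 + l*l = 5 + l²)
(p(39) - 2714)/((N(-34) + 1597) + 4899) = ((5 + 39²) - 2714)/((-8/9*(-34) + 1597) + 4899) = ((5 + 1521) - 2714)/((272/9 + 1597) + 4899) = (1526 - 2714)/(14645/9 + 4899) = -1188/58736/9 = -1188*9/58736 = -2673/14684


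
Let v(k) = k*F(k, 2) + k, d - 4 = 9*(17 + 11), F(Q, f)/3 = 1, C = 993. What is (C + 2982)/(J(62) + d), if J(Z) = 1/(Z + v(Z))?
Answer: 1232250/79361 ≈ 15.527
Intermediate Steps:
F(Q, f) = 3 (F(Q, f) = 3*1 = 3)
d = 256 (d = 4 + 9*(17 + 11) = 4 + 9*28 = 4 + 252 = 256)
v(k) = 4*k (v(k) = k*3 + k = 3*k + k = 4*k)
J(Z) = 1/(5*Z) (J(Z) = 1/(Z + 4*Z) = 1/(5*Z))
(C + 2982)/(J(62) + d) = (993 + 2982)/((⅕)/62 + 256) = 3975/((⅕)*(1/62) + 256) = 3975/(1/310 + 256) = 3975/(79361/310) = 3975*(310/79361) = 1232250/79361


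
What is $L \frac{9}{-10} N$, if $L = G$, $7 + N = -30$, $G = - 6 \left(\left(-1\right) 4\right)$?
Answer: $\frac{3996}{5} \approx 799.2$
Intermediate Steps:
$G = 24$ ($G = \left(-6\right) \left(-4\right) = 24$)
$N = -37$ ($N = -7 - 30 = -37$)
$L = 24$
$L \frac{9}{-10} N = 24 \frac{9}{-10} \left(-37\right) = 24 \cdot 9 \left(- \frac{1}{10}\right) \left(-37\right) = 24 \left(- \frac{9}{10}\right) \left(-37\right) = \left(- \frac{108}{5}\right) \left(-37\right) = \frac{3996}{5}$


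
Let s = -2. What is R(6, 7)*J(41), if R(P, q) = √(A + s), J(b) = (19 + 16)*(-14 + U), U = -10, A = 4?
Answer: -840*√2 ≈ -1187.9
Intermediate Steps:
J(b) = -840 (J(b) = (19 + 16)*(-14 - 10) = 35*(-24) = -840)
R(P, q) = √2 (R(P, q) = √(4 - 2) = √2)
R(6, 7)*J(41) = √2*(-840) = -840*√2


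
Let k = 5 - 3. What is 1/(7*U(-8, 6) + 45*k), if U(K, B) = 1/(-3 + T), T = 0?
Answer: 3/263 ≈ 0.011407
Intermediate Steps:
U(K, B) = -⅓ (U(K, B) = 1/(-3 + 0) = 1/(-3) = -⅓)
k = 2
1/(7*U(-8, 6) + 45*k) = 1/(7*(-⅓) + 45*2) = 1/(-7/3 + 90) = 1/(263/3) = 3/263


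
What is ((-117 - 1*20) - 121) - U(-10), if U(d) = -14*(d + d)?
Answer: -538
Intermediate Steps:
U(d) = -28*d
((-117 - 1*20) - 121) - U(-10) = ((-117 - 1*20) - 121) - (-28)*(-10) = ((-117 - 20) - 121) - 1*280 = (-137 - 121) - 280 = -258 - 280 = -538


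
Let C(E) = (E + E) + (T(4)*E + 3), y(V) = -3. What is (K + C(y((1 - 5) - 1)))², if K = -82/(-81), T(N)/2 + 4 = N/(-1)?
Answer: 13890529/6561 ≈ 2117.1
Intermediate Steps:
T(N) = -8 - 2*N (T(N) = -8 + 2*(N/(-1)) = -8 + 2*(N*(-1)) = -8 + 2*(-N) = -8 - 2*N)
C(E) = 3 - 14*E (C(E) = (E + E) + ((-8 - 2*4)*E + 3) = 2*E + ((-8 - 8)*E + 3) = 2*E + (-16*E + 3) = 2*E + (3 - 16*E) = 3 - 14*E)
K = 82/81 (K = -82*(-1/81) = 82/81 ≈ 1.0123)
(K + C(y((1 - 5) - 1)))² = (82/81 + (3 - 14*(-3)))² = (82/81 + (3 + 42))² = (82/81 + 45)² = (3727/81)² = 13890529/6561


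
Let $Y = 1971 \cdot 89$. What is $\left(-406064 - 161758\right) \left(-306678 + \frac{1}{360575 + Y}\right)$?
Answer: $\frac{46668599688858141}{267997} \approx 1.7414 \cdot 10^{11}$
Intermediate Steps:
$Y = 175419$
$\left(-406064 - 161758\right) \left(-306678 + \frac{1}{360575 + Y}\right) = \left(-406064 - 161758\right) \left(-306678 + \frac{1}{360575 + 175419}\right) = - 567822 \left(-306678 + \frac{1}{535994}\right) = \left(-567822\right) \left(- \frac{164377567931}{535994}\right) = \frac{46668599688858141}{267997}$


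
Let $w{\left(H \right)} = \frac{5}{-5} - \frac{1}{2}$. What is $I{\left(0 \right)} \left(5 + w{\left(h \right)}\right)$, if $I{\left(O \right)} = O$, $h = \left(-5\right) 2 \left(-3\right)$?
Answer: $0$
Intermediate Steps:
$h = 30$ ($h = \left(-10\right) \left(-3\right) = 30$)
$w{\left(H \right)} = - \frac{3}{2}$ ($w{\left(H \right)} = 5 \left(- \frac{1}{5}\right) - \frac{1}{2} = -1 - \frac{1}{2} = - \frac{3}{2}$)
$I{\left(0 \right)} \left(5 + w{\left(h \right)}\right) = 0 \left(5 - \frac{3}{2}\right) = 0 \cdot \frac{7}{2} = 0$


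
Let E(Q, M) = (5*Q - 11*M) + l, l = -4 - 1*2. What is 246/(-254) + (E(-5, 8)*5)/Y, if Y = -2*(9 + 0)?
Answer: 73351/2286 ≈ 32.087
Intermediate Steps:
l = -6 (l = -4 - 2 = -6)
E(Q, M) = -6 - 11*M + 5*Q (E(Q, M) = (5*Q - 11*M) - 6 = (-11*M + 5*Q) - 6 = -6 - 11*M + 5*Q)
Y = -18 (Y = -2*9 = -18)
246/(-254) + (E(-5, 8)*5)/Y = 246/(-254) + ((-6 - 11*8 + 5*(-5))*5)/(-18) = 246*(-1/254) + ((-6 - 88 - 25)*5)*(-1/18) = -123/127 - 119*5*(-1/18) = -123/127 - 595*(-1/18) = -123/127 + 595/18 = 73351/2286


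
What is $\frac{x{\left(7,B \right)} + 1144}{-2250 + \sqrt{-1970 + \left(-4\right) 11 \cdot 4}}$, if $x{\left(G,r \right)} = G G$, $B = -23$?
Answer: $- \frac{1342125}{2532323} - \frac{1193 i \sqrt{2146}}{5064646} \approx -0.53 - 0.010912 i$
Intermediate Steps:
$x{\left(G,r \right)} = G^{2}$
$\frac{x{\left(7,B \right)} + 1144}{-2250 + \sqrt{-1970 + \left(-4\right) 11 \cdot 4}} = \frac{7^{2} + 1144}{-2250 + \sqrt{-1970 + \left(-4\right) 11 \cdot 4}} = \frac{49 + 1144}{-2250 + \sqrt{-1970 - 176}} = \frac{1193}{-2250 + \sqrt{-1970 - 176}} = \frac{1193}{-2250 + \sqrt{-2146}} = \frac{1193}{-2250 + i \sqrt{2146}}$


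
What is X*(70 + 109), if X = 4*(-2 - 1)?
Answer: -2148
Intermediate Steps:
X = -12 (X = 4*(-3) = -12)
X*(70 + 109) = -12*(70 + 109) = -12*179 = -2148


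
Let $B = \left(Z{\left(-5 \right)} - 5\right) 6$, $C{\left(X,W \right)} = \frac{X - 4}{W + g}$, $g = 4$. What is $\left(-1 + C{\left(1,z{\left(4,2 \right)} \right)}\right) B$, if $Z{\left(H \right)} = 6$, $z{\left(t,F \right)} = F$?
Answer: $-9$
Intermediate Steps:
$C{\left(X,W \right)} = \frac{-4 + X}{4 + W}$ ($C{\left(X,W \right)} = \frac{X - 4}{W + 4} = \frac{-4 + X}{4 + W}$)
$B = 6$ ($B = \left(6 - 5\right) 6 = 1 \cdot 6 = 6$)
$\left(-1 + C{\left(1,z{\left(4,2 \right)} \right)}\right) B = \left(-1 + \frac{-4 + 1}{4 + 2}\right) 6 = \left(-1 + \frac{1}{6} \left(-3\right)\right) 6 = \left(-1 - \frac{1}{2}\right) 6 = \left(- \frac{3}{2}\right) 6 = -9$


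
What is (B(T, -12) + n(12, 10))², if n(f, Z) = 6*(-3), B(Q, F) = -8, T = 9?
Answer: 676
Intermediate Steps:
n(f, Z) = -18
(B(T, -12) + n(12, 10))² = (-8 - 18)² = (-26)² = 676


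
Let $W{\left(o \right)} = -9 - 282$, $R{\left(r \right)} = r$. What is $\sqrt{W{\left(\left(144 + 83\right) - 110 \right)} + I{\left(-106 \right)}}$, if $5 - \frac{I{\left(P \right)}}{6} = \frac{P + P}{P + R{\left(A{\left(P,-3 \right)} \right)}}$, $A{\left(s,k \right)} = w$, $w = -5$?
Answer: $\frac{i \sqrt{372997}}{37} \approx 16.506 i$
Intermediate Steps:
$A{\left(s,k \right)} = -5$
$I{\left(P \right)} = 30 - \frac{12 P}{-5 + P}$ ($I{\left(P \right)} = 30 - 6 \frac{P + P}{P - 5} = 30 - 6 \frac{2 P}{-5 + P} = 30 - \frac{12 P}{-5 + P}$)
$W{\left(o \right)} = -291$ ($W{\left(o \right)} = -9 - 282 = -291$)
$\sqrt{W{\left(\left(144 + 83\right) - 110 \right)} + I{\left(-106 \right)}} = \sqrt{-291 + \frac{6 \left(-25 + 3 \left(-106\right)\right)}{-5 - 106}} = \sqrt{-291 + \frac{6 \left(-25 - 318\right)}{-111}} = \sqrt{-291 + 6 \left(- \frac{1}{111}\right) \left(-343\right)} = \sqrt{-291 + \frac{686}{37}} = \sqrt{- \frac{10081}{37}} = \frac{i \sqrt{372997}}{37}$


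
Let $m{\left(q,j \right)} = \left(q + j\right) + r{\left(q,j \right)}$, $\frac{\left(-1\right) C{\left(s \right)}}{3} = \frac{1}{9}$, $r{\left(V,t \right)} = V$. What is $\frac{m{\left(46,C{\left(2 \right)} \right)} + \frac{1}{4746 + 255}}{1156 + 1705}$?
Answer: $\frac{458426}{14307861} \approx 0.03204$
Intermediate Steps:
$C{\left(s \right)} = - \frac{1}{3}$ ($C{\left(s \right)} = - \frac{3}{9} = \left(-3\right) \frac{1}{9} = - \frac{1}{3}$)
$m{\left(q,j \right)} = j + 2 q$ ($m{\left(q,j \right)} = \left(q + j\right) + q = \left(j + q\right) + q = j + 2 q$)
$\frac{m{\left(46,C{\left(2 \right)} \right)} + \frac{1}{4746 + 255}}{1156 + 1705} = \frac{\left(- \frac{1}{3} + 2 \cdot 46\right) + \frac{1}{4746 + 255}}{1156 + 1705} = \frac{\left(- \frac{1}{3} + 92\right) + \frac{1}{5001}}{2861} = \left(\frac{275}{3} + \frac{1}{5001}\right) \frac{1}{2861} = \frac{458426}{5001} \cdot \frac{1}{2861} = \frac{458426}{14307861}$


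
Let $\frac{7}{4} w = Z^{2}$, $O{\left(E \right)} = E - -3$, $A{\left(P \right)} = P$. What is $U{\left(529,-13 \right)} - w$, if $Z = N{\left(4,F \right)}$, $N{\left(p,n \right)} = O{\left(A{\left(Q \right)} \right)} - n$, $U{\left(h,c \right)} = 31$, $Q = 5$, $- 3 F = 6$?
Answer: $- \frac{183}{7} \approx -26.143$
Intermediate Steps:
$F = -2$ ($F = \left(- \frac{1}{3}\right) 6 = -2$)
$O{\left(E \right)} = 3 + E$ ($O{\left(E \right)} = E + 3 = 3 + E$)
$N{\left(p,n \right)} = 8 - n$ ($N{\left(p,n \right)} = \left(3 + 5\right) - n = 8 - n$)
$Z = 10$ ($Z = 8 - -2 = 8 + 2 = 10$)
$w = \frac{400}{7}$ ($w = \frac{4 \cdot 10^{2}}{7} = \frac{4}{7} \cdot 100 = \frac{400}{7} \approx 57.143$)
$U{\left(529,-13 \right)} - w = 31 - \frac{400}{7} = - \frac{183}{7}$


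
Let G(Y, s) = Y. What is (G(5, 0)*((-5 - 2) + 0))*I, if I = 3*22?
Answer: -2310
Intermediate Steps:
I = 66
(G(5, 0)*((-5 - 2) + 0))*I = (5*((-5 - 2) + 0))*66 = (5*(-7 + 0))*66 = (5*(-7))*66 = -35*66 = -2310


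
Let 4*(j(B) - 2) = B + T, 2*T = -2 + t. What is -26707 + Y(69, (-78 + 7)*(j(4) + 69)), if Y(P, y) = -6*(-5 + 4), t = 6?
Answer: -26701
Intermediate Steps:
T = 2 (T = (-2 + 6)/2 = (½)*4 = 2)
j(B) = 5/2 + B/4 (j(B) = 2 + (B + 2)/4 = 2 + (2 + B)/4 = 2 + (½ + B/4) = 5/2 + B/4)
Y(P, y) = 6 (Y(P, y) = -6*(-1) = 6)
-26707 + Y(69, (-78 + 7)*(j(4) + 69)) = -26707 + 6 = -26701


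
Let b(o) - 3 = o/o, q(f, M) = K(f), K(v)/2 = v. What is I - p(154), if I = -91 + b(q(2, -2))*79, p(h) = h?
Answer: 71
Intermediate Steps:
K(v) = 2*v
q(f, M) = 2*f
b(o) = 4 (b(o) = 3 + o/o = 3 + 1 = 4)
I = 225 (I = -91 + 4*79 = -91 + 316 = 225)
I - p(154) = 225 - 1*154 = 225 - 154 = 71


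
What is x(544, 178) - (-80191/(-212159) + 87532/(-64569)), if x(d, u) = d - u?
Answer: 5027188225295/13698894471 ≈ 366.98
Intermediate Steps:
x(544, 178) - (-80191/(-212159) + 87532/(-64569)) = (544 - 1*178) - (-80191/(-212159) + 87532/(-64569)) = (544 - 178) - (-80191*(-1/212159) + 87532*(-1/64569)) = 366 - (80191/212159 - 87532/64569) = 366 - 1*(-13392848909/13698894471) = 366 + 13392848909/13698894471 = 5027188225295/13698894471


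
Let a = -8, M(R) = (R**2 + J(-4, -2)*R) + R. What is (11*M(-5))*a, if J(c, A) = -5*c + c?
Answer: 5280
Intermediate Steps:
J(c, A) = -4*c
M(R) = R**2 + 17*R (M(R) = (R**2 + (-4*(-4))*R) + R = (R**2 + 16*R) + R = R**2 + 17*R)
(11*M(-5))*a = (11*(-5*(17 - 5)))*(-8) = (11*(-5*12))*(-8) = (11*(-60))*(-8) = -660*(-8) = 5280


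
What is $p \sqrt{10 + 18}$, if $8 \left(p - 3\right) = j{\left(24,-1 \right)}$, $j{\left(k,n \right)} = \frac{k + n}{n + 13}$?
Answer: $\frac{311 \sqrt{7}}{48} \approx 17.142$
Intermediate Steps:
$j{\left(k,n \right)} = \frac{k + n}{13 + n}$
$p = \frac{311}{96}$ ($p = 3 + \frac{\frac{1}{13 - 1} \left(24 - 1\right)}{8} = 3 + \frac{\frac{1}{12} \cdot 23}{8} = 3 + \frac{1}{8} \cdot \frac{23}{12} = 3 + \frac{23}{96} = \frac{311}{96} \approx 3.2396$)
$p \sqrt{10 + 18} = \frac{311 \sqrt{10 + 18}}{96} = \frac{311 \sqrt{28}}{96} = \frac{311 \cdot 2 \sqrt{7}}{96} = \frac{311 \sqrt{7}}{48}$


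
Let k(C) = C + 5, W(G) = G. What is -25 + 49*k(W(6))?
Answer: 514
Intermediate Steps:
k(C) = 5 + C
-25 + 49*k(W(6)) = -25 + 49*(5 + 6) = -25 + 49*11 = -25 + 539 = 514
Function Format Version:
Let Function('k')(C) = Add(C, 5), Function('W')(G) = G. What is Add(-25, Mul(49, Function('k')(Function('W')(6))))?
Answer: 514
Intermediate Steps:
Function('k')(C) = Add(5, C)
Add(-25, Mul(49, Function('k')(Function('W')(6)))) = Add(-25, Mul(49, Add(5, 6))) = Add(-25, Mul(49, 11)) = Add(-25, 539) = 514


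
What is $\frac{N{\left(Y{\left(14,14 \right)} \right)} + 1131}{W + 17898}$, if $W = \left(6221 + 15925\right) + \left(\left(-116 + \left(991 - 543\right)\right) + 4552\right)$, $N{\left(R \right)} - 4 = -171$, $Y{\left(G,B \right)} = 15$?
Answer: $\frac{241}{11232} \approx 0.021457$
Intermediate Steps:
$N{\left(R \right)} = -167$ ($N{\left(R \right)} = 4 - 171 = -167$)
$W = 27030$ ($W = 22146 + \left(\left(-116 + 448\right) + 4552\right) = 22146 + \left(332 + 4552\right) = 22146 + 4884 = 27030$)
$\frac{N{\left(Y{\left(14,14 \right)} \right)} + 1131}{W + 17898} = \frac{-167 + 1131}{27030 + 17898} = \frac{964}{44928} = 964 \cdot \frac{1}{44928} = \frac{241}{11232}$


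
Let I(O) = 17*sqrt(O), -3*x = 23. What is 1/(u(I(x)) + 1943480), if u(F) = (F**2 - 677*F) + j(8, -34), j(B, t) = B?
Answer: 17471451/33925983988078 + 34527*I*sqrt(69)/33925983988078 ≈ 5.1499e-7 + 8.4538e-9*I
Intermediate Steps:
x = -23/3 (x = -1/3*23 = -23/3 ≈ -7.6667)
u(F) = 8 + F**2 - 677*F (u(F) = (F**2 - 677*F) + 8 = 8 + F**2 - 677*F)
1/(u(I(x)) + 1943480) = 1/((8 + (17*sqrt(-23/3))**2 - 11509*sqrt(-23/3)) + 1943480) = 1/((8 + (17*(I*sqrt(69)/3))**2 - 11509*I*sqrt(69)/3) + 1943480) = 1/((8 + (17*I*sqrt(69)/3)**2 - 11509*I*sqrt(69)/3) + 1943480) = 1/((8 - 6647/3 - 11509*I*sqrt(69)/3) + 1943480) = 1/((-6623/3 - 11509*I*sqrt(69)/3) + 1943480) = 1/(5823817/3 - 11509*I*sqrt(69)/3)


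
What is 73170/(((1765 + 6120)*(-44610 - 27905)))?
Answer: -14634/114356155 ≈ -0.00012797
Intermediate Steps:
73170/(((1765 + 6120)*(-44610 - 27905))) = 73170/((7885*(-72515))) = 73170/(-571780775) = 73170*(-1/571780775) = -14634/114356155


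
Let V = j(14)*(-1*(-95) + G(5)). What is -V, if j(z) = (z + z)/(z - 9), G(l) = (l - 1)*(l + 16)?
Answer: -5012/5 ≈ -1002.4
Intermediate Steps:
G(l) = (-1 + l)*(16 + l)
j(z) = 2*z/(-9 + z) (j(z) = (2*z)/(-9 + z) = 2*z/(-9 + z))
V = 5012/5 (V = (2*14/(-9 + 14))*(-1*(-95) + (-16 + 5² + 15*5)) = (2*14/5)*(95 + (-16 + 25 + 75)) = (2*14*(⅕))*(95 + 84) = (28/5)*179 = 5012/5 ≈ 1002.4)
-V = -1*5012/5 = -5012/5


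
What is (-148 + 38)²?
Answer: 12100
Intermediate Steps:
(-148 + 38)² = (-110)² = 12100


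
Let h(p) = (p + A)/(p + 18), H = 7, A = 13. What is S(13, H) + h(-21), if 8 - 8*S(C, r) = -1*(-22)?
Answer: 11/12 ≈ 0.91667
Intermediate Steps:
S(C, r) = -7/4 (S(C, r) = 1 - (-1)*(-22)/8 = 1 - ⅛*22 = 1 - 11/4 = -7/4)
h(p) = (13 + p)/(18 + p) (h(p) = (p + 13)/(p + 18) = (13 + p)/(18 + p))
S(13, H) + h(-21) = -7/4 + (13 - 21)/(18 - 21) = -7/4 - 8/(-3) = -7/4 - ⅓*(-8) = -7/4 + 8/3 = 11/12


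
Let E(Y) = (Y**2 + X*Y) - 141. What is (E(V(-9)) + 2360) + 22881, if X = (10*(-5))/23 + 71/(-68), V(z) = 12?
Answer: 9855305/391 ≈ 25205.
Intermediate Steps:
X = -5033/1564 (X = -50*1/23 + 71*(-1/68) = -50/23 - 71/68 = -5033/1564 ≈ -3.2180)
E(Y) = -141 + Y**2 - 5033*Y/1564 (E(Y) = (Y**2 - 5033*Y/1564) - 141 = -141 + Y**2 - 5033*Y/1564)
(E(V(-9)) + 2360) + 22881 = ((-141 + 12**2 - 5033/1564*12) + 2360) + 22881 = ((-141 + 144 - 15099/391) + 2360) + 22881 = (-13926/391 + 2360) + 22881 = 908834/391 + 22881 = 9855305/391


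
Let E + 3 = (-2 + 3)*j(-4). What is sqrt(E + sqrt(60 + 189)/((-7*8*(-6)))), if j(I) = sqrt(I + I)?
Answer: sqrt(-21168 + 21*sqrt(249) + 14112*I*sqrt(2))/84 ≈ 0.75367 + 1.8764*I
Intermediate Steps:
j(I) = sqrt(2)*sqrt(I) (j(I) = sqrt(2*I) = sqrt(2)*sqrt(I))
E = -3 + 2*I*sqrt(2) (E = -3 + (-2 + 3)*(sqrt(2)*sqrt(-4)) = -3 + 1*(sqrt(2)*(2*I)) = -3 + 1*(2*I*sqrt(2)) = -3 + 2*I*sqrt(2) ≈ -3.0 + 2.8284*I)
sqrt(E + sqrt(60 + 189)/((-7*8*(-6)))) = sqrt((-3 + 2*I*sqrt(2)) + sqrt(60 + 189)/((-7*8*(-6)))) = sqrt((-3 + 2*I*sqrt(2)) + sqrt(249)/((-56*(-6)))) = sqrt((-3 + 2*I*sqrt(2)) + sqrt(249)/336) = sqrt(-3 + sqrt(249)/336 + 2*I*sqrt(2))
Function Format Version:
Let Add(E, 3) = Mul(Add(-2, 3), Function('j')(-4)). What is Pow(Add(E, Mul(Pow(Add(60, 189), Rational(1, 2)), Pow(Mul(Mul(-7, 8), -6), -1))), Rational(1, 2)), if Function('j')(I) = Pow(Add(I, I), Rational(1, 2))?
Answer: Mul(Rational(1, 84), Pow(Add(-21168, Mul(21, Pow(249, Rational(1, 2))), Mul(14112, I, Pow(2, Rational(1, 2)))), Rational(1, 2))) ≈ Add(0.75367, Mul(1.8764, I))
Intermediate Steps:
Function('j')(I) = Mul(Pow(2, Rational(1, 2)), Pow(I, Rational(1, 2))) (Function('j')(I) = Pow(Mul(2, I), Rational(1, 2)) = Mul(Pow(2, Rational(1, 2)), Pow(I, Rational(1, 2))))
E = Add(-3, Mul(2, I, Pow(2, Rational(1, 2)))) (E = Add(-3, Mul(Add(-2, 3), Mul(Pow(2, Rational(1, 2)), Pow(-4, Rational(1, 2))))) = Add(-3, Mul(1, Mul(Pow(2, Rational(1, 2)), Mul(2, I)))) = Add(-3, Mul(1, Mul(2, I, Pow(2, Rational(1, 2))))) = Add(-3, Mul(2, I, Pow(2, Rational(1, 2)))) ≈ Add(-3.0000, Mul(2.8284, I)))
Pow(Add(E, Mul(Pow(Add(60, 189), Rational(1, 2)), Pow(Mul(Mul(-7, 8), -6), -1))), Rational(1, 2)) = Pow(Add(Add(-3, Mul(2, I, Pow(2, Rational(1, 2)))), Mul(Pow(Add(60, 189), Rational(1, 2)), Pow(Mul(Mul(-7, 8), -6), -1))), Rational(1, 2)) = Pow(Add(Add(-3, Mul(2, I, Pow(2, Rational(1, 2)))), Mul(Pow(249, Rational(1, 2)), Pow(Mul(-56, -6), -1))), Rational(1, 2)) = Pow(Add(Add(-3, Mul(2, I, Pow(2, Rational(1, 2)))), Mul(Pow(249, Rational(1, 2)), Pow(336, -1))), Rational(1, 2)) = Pow(Add(Add(-3, Mul(2, I, Pow(2, Rational(1, 2)))), Mul(Pow(249, Rational(1, 2)), Rational(1, 336))), Rational(1, 2)) = Pow(Add(Add(-3, Mul(2, I, Pow(2, Rational(1, 2)))), Mul(Rational(1, 336), Pow(249, Rational(1, 2)))), Rational(1, 2)) = Pow(Add(-3, Mul(Rational(1, 336), Pow(249, Rational(1, 2))), Mul(2, I, Pow(2, Rational(1, 2)))), Rational(1, 2))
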